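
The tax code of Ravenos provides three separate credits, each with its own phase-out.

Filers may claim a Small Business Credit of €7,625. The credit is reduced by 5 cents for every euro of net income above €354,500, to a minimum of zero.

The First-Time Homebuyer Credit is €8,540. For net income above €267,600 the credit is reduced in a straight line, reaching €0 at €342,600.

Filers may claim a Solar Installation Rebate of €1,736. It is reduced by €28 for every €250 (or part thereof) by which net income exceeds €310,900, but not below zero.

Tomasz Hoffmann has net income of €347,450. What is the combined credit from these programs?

Small Business Credit: €347,450 is at or below the €354,500 threshold, so the full €7,625 applies.
First-Time Homebuyer Credit: €347,450 is at or above €342,600, so the credit is €0.
Solar Installation Rebate: income exceeds €310,900 by €36,550 → 147 increments × €28 = €4,116 ≥ base, so the credit is €0.
Total: €7,625 + €0 + €0 = €7,625.

€7,625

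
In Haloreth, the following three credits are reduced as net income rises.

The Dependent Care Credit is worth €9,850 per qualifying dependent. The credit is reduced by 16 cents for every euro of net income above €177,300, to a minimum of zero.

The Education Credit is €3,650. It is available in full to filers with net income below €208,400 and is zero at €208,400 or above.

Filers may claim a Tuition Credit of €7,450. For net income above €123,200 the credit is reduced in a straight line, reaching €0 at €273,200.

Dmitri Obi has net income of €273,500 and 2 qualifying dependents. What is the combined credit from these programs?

€4,308

Dependent Care Credit: base = 2 × €9,850 = €19,700. 16% of the €96,200 excess over €177,300 is €15,392; credit = €19,700 − €15,392 = €4,308.
Education Credit: €273,500 meets or exceeds the €208,400 cutoff, so the credit is €0.
Tuition Credit: €273,500 is at or above €273,200, so the credit is €0.
Total: €4,308 + €0 + €0 = €4,308.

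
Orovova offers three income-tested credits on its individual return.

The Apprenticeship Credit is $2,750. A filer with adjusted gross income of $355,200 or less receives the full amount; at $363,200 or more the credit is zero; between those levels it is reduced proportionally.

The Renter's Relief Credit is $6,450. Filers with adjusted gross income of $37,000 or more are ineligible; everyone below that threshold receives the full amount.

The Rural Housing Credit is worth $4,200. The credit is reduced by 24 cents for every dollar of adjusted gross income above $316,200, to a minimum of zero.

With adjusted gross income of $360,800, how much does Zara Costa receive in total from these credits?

Apprenticeship Credit: $360,800 is $5,600 into a $8,000 phase-out range, leaving 2,400/8,000 of the credit: $2,750 × 2,400/8,000 = $825.
Renter's Relief Credit: $360,800 meets or exceeds the $37,000 cutoff, so the credit is $0.
Rural Housing Credit: 24% of the $44,600 excess over $316,200 is $10,704 ≥ base, so the credit is $0.
Total: $825 + $0 + $0 = $825.

$825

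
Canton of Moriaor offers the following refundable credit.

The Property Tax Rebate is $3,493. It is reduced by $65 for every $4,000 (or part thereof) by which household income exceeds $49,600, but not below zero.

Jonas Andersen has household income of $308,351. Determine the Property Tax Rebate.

Property Tax Rebate: income exceeds $49,600 by $258,751 → 65 increments × $65 = $4,225 ≥ base, so the credit is $0.

$0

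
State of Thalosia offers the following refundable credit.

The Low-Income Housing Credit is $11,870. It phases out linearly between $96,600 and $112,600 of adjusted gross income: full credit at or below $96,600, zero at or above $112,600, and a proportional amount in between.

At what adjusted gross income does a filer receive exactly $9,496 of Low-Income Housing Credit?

$99,800

$9,496 is 9,496/11,870 of the full $11,870, so 2,374/11,870 of the $16,000 range has been used: income = $96,600 + $16,000 × 2,374/11,870 = $99,800.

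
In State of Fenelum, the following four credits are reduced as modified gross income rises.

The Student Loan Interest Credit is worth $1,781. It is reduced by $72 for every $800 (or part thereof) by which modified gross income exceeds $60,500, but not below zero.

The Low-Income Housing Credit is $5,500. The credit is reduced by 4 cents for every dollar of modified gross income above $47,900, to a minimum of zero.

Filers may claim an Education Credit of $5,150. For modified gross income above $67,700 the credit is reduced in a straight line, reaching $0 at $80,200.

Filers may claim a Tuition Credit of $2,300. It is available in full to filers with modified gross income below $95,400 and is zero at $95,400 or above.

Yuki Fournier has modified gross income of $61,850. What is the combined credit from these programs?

Student Loan Interest Credit: income exceeds $60,500 by $1,350, which is 2 full-or-partial $800 increments; reduction = 2 × $72 = $144, leaving $1,637.
Low-Income Housing Credit: 4% of the $13,950 excess over $47,900 is $558; credit = $5,500 − $558 = $4,942.
Education Credit: $61,850 is at or below the $67,700 threshold, so the full $5,150 applies.
Tuition Credit: $61,850 is below the $95,400 cutoff, so the full $2,300 applies.
Total: $1,637 + $4,942 + $5,150 + $2,300 = $14,029.

$14,029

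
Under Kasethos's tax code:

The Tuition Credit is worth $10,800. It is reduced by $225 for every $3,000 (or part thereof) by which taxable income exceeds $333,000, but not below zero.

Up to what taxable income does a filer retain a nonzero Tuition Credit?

After 47 increments the reduction is 47 × $225 = $10,575, leaving $225; one more increment wipes it out. Increment 47 ends at excess 47 × $3,000 = $141,000, so the highest qualifying income is $333,000 + $141,000 = $474,000.

$474,000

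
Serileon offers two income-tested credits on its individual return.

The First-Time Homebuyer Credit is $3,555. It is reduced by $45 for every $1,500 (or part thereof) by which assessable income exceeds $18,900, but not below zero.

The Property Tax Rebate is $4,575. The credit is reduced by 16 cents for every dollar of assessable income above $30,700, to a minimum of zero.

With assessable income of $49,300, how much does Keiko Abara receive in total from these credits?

$4,209

First-Time Homebuyer Credit: income exceeds $18,900 by $30,400, which is 21 full-or-partial $1,500 increments; reduction = 21 × $45 = $945, leaving $2,610.
Property Tax Rebate: 16% of the $18,600 excess over $30,700 is $2,976; credit = $4,575 − $2,976 = $1,599.
Total: $2,610 + $1,599 = $4,209.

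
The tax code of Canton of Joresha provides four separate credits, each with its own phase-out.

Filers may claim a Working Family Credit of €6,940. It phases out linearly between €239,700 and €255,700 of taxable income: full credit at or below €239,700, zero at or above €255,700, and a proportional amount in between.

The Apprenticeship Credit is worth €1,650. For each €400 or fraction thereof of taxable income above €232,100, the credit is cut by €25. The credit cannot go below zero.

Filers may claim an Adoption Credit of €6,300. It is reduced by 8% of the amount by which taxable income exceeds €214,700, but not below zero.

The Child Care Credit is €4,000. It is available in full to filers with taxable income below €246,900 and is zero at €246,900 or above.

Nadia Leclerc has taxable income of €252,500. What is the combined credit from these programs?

€5,039

Working Family Credit: €252,500 is €12,800 into a €16,000 phase-out range, leaving 3,200/16,000 of the credit: €6,940 × 3,200/16,000 = €1,388.
Apprenticeship Credit: income exceeds €232,100 by €20,400, which is 51 full-or-partial €400 increments; reduction = 51 × €25 = €1,275, leaving €375.
Adoption Credit: 8% of the €37,800 excess over €214,700 is €3,024; credit = €6,300 − €3,024 = €3,276.
Child Care Credit: €252,500 meets or exceeds the €246,900 cutoff, so the credit is €0.
Total: €1,388 + €375 + €3,276 + €0 = €5,039.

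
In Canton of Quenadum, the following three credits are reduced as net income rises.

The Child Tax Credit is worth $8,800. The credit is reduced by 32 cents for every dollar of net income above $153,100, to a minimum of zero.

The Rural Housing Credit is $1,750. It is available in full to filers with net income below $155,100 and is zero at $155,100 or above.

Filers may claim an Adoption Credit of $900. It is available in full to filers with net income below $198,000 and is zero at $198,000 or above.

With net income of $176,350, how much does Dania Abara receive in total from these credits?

$2,260

Child Tax Credit: 32% of the $23,250 excess over $153,100 is $7,440; credit = $8,800 − $7,440 = $1,360.
Rural Housing Credit: $176,350 meets or exceeds the $155,100 cutoff, so the credit is $0.
Adoption Credit: $176,350 is below the $198,000 cutoff, so the full $900 applies.
Total: $1,360 + $0 + $900 = $2,260.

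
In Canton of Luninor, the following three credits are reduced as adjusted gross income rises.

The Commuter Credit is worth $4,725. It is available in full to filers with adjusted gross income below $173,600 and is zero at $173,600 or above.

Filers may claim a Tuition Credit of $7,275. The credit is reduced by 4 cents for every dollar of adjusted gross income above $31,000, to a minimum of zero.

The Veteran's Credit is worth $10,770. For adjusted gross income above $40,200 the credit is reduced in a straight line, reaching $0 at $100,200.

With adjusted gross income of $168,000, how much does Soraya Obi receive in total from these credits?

$6,520

Commuter Credit: $168,000 is below the $173,600 cutoff, so the full $4,725 applies.
Tuition Credit: 4% of the $137,000 excess over $31,000 is $5,480; credit = $7,275 − $5,480 = $1,795.
Veteran's Credit: $168,000 is at or above $100,200, so the credit is $0.
Total: $4,725 + $1,795 + $0 = $6,520.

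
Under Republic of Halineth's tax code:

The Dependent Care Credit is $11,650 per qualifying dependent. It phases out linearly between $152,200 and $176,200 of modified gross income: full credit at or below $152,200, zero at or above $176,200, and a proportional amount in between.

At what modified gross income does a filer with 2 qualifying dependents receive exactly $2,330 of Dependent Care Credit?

Full credit = 2 × $11,650 = $23,300.
$2,330 is 2,330/23,300 of the full $23,300, so 20,970/23,300 of the $24,000 range has been used: income = $152,200 + $24,000 × 20,970/23,300 = $173,800.

$173,800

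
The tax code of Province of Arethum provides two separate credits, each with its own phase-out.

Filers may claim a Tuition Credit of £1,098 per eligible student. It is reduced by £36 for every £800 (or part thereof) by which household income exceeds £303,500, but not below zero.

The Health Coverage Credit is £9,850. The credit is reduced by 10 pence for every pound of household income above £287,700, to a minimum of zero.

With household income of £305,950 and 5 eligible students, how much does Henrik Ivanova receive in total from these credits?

£13,371

Tuition Credit: base = 5 × £1,098 = £5,490. income exceeds £303,500 by £2,450, which is 4 full-or-partial £800 increments; reduction = 4 × £36 = £144, leaving £5,346.
Health Coverage Credit: 10% of the £18,250 excess over £287,700 is £1,825; credit = £9,850 − £1,825 = £8,025.
Total: £5,346 + £8,025 = £13,371.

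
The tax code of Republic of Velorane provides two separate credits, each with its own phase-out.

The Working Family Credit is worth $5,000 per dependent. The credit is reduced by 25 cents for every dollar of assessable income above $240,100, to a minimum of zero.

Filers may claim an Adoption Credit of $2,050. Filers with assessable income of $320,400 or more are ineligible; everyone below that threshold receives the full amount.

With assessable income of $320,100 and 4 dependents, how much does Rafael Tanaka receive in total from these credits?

Working Family Credit: base = 4 × $5,000 = $20,000. 25% of the $80,000 excess over $240,100 is $20,000 ≥ base, so the credit is $0.
Adoption Credit: $320,100 is below the $320,400 cutoff, so the full $2,050 applies.
Total: $0 + $2,050 = $2,050.

$2,050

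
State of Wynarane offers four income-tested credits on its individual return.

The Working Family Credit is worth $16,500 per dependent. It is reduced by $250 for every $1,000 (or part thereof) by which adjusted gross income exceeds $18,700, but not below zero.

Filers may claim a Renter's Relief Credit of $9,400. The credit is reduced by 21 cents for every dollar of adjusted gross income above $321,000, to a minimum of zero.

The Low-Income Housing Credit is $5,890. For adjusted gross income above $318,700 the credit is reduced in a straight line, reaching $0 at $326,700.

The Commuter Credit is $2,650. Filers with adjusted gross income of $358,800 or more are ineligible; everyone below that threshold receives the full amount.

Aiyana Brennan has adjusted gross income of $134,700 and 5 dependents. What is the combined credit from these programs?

$71,440

Working Family Credit: base = 5 × $16,500 = $82,500. income exceeds $18,700 by $116,000, which is 116 full-or-partial $1,000 increments; reduction = 116 × $250 = $29,000, leaving $53,500.
Renter's Relief Credit: $134,700 is at or below the $321,000 threshold, so the full $9,400 applies.
Low-Income Housing Credit: $134,700 is at or below the $318,700 threshold, so the full $5,890 applies.
Commuter Credit: $134,700 is below the $358,800 cutoff, so the full $2,650 applies.
Total: $53,500 + $9,400 + $5,890 + $2,650 = $71,440.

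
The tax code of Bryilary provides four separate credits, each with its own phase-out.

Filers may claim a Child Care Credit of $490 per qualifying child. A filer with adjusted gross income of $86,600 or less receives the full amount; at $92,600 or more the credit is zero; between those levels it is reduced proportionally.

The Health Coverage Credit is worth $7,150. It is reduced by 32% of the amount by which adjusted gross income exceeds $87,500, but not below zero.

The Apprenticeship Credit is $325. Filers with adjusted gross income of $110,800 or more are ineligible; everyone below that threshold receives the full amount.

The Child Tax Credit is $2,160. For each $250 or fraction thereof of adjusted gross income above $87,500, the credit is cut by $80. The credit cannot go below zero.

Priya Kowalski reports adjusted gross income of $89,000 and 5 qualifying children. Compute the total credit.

$10,145

Child Care Credit: base = 5 × $490 = $2,450. $89,000 is $2,400 into a $6,000 phase-out range, leaving 3,600/6,000 of the credit: $2,450 × 3,600/6,000 = $1,470.
Health Coverage Credit: 32% of the $1,500 excess over $87,500 is $480; credit = $7,150 − $480 = $6,670.
Apprenticeship Credit: $89,000 is below the $110,800 cutoff, so the full $325 applies.
Child Tax Credit: income exceeds $87,500 by $1,500, which is 6 full-or-partial $250 increments; reduction = 6 × $80 = $480, leaving $1,680.
Total: $1,470 + $6,670 + $325 + $1,680 = $10,145.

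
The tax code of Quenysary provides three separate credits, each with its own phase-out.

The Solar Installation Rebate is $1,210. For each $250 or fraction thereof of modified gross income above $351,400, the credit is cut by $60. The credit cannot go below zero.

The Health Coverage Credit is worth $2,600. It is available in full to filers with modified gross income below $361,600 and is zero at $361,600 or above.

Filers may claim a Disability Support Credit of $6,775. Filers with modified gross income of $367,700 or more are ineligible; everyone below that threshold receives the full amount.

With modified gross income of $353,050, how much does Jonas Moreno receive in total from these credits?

$10,165

Solar Installation Rebate: income exceeds $351,400 by $1,650, which is 7 full-or-partial $250 increments; reduction = 7 × $60 = $420, leaving $790.
Health Coverage Credit: $353,050 is below the $361,600 cutoff, so the full $2,600 applies.
Disability Support Credit: $353,050 is below the $367,700 cutoff, so the full $6,775 applies.
Total: $790 + $2,600 + $6,775 = $10,165.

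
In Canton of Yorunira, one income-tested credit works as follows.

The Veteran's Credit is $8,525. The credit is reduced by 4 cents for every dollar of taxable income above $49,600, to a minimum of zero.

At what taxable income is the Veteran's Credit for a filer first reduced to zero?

The credit falls by 4% of each dollar above $49,600, so it reaches zero when the excess is $8,525 / 4% = $213,125: income = $49,600 + $213,125 = $262,725.

$262,725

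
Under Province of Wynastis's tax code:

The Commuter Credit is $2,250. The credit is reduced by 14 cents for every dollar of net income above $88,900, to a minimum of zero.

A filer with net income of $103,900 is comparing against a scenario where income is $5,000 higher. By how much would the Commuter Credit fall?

$150

At $103,900 — 14% of the $15,000 excess over $88,900 is $2,100; credit = $2,250 − $2,100 = $150.
At $108,900 — 14% of the $20,000 excess over $88,900 is $2,800 ≥ base, so the credit is $0.
Lost: $150 − $0 = $150.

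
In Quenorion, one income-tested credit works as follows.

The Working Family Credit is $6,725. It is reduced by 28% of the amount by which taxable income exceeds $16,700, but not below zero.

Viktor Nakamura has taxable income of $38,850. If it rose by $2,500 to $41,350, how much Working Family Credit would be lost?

At $38,850 — 28% of the $22,150 excess over $16,700 is $6,202; credit = $6,725 − $6,202 = $523.
At $41,350 — 28% of the $24,650 excess over $16,700 is $6,902 ≥ base, so the credit is $0.
Lost: $523 − $0 = $523.

$523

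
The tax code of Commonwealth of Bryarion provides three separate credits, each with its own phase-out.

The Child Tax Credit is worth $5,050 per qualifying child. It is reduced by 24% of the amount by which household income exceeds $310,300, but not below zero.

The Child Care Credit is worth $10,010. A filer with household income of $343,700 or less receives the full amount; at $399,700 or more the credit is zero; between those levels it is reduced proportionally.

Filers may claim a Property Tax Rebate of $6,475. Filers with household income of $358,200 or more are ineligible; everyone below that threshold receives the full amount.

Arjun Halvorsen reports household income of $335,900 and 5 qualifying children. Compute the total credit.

$35,591

Child Tax Credit: base = 5 × $5,050 = $25,250. 24% of the $25,600 excess over $310,300 is $6,144; credit = $25,250 − $6,144 = $19,106.
Child Care Credit: $335,900 is at or below the $343,700 threshold, so the full $10,010 applies.
Property Tax Rebate: $335,900 is below the $358,200 cutoff, so the full $6,475 applies.
Total: $19,106 + $10,010 + $6,475 = $35,591.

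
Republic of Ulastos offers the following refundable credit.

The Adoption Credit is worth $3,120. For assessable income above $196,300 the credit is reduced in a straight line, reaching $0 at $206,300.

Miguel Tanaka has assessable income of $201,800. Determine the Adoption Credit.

Adoption Credit: $201,800 is $5,500 into a $10,000 phase-out range, leaving 4,500/10,000 of the credit: $3,120 × 4,500/10,000 = $1,404.

$1,404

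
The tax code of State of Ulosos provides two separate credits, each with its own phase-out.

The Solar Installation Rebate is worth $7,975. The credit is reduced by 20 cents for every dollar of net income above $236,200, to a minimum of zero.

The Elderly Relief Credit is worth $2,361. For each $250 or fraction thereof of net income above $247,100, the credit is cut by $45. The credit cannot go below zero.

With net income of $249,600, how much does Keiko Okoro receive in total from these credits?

$7,206

Solar Installation Rebate: 20% of the $13,400 excess over $236,200 is $2,680; credit = $7,975 − $2,680 = $5,295.
Elderly Relief Credit: income exceeds $247,100 by $2,500, which is 10 full-or-partial $250 increments; reduction = 10 × $45 = $450, leaving $1,911.
Total: $5,295 + $1,911 = $7,206.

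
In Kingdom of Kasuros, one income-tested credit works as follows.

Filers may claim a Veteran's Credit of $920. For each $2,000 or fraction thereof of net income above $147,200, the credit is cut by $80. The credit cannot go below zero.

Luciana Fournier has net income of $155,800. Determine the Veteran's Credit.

Veteran's Credit: income exceeds $147,200 by $8,600, which is 5 full-or-partial $2,000 increments; reduction = 5 × $80 = $400, leaving $520.

$520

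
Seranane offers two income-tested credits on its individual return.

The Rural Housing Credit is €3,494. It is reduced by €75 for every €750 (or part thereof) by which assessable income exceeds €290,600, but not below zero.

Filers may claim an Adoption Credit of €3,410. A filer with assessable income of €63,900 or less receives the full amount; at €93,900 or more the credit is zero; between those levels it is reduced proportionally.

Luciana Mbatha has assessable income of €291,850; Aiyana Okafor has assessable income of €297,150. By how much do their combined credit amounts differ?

€525

Luciana (€291,850): Rural Housing Credit: income exceeds €290,600 by €1,250, which is 2 full-or-partial €750 increments; reduction = 2 × €75 = €150, leaving €3,344. Adoption Credit: €291,850 is at or above €93,900, so the credit is €0. total €3,344 + €0 = €3,344
Aiyana (€297,150): Rural Housing Credit: income exceeds €290,600 by €6,550, which is 9 full-or-partial €750 increments; reduction = 9 × €75 = €675, leaving €2,819. Adoption Credit: €297,150 is at or above €93,900, so the credit is €0. total €2,819 + €0 = €2,819
Difference: |€3,344 − €2,819| = €525.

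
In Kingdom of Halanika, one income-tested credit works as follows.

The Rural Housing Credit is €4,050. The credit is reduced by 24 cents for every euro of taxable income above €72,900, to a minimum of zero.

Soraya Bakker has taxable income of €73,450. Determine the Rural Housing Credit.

Rural Housing Credit: 24% of the €550 excess over €72,900 is €132; credit = €4,050 − €132 = €3,918.

€3,918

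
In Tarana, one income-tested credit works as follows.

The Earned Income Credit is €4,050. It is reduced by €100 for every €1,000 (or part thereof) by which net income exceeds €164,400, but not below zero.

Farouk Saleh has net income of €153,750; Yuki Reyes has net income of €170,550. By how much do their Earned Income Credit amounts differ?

Farouk (€153,750): Earned Income Credit: €153,750 is at or below the €164,400 threshold, so the full €4,050 applies.
Yuki (€170,550): Earned Income Credit: income exceeds €164,400 by €6,150, which is 7 full-or-partial €1,000 increments; reduction = 7 × €100 = €700, leaving €3,350.
Difference: |€4,050 − €3,350| = €700.

€700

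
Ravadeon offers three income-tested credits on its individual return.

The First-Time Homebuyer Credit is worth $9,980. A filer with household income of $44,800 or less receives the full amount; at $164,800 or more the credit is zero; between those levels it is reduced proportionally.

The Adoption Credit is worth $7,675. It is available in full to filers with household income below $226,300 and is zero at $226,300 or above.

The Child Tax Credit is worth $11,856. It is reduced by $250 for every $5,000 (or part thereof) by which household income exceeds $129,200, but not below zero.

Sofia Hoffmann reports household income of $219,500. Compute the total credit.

$14,781

First-Time Homebuyer Credit: $219,500 is at or above $164,800, so the credit is $0.
Adoption Credit: $219,500 is below the $226,300 cutoff, so the full $7,675 applies.
Child Tax Credit: income exceeds $129,200 by $90,300, which is 19 full-or-partial $5,000 increments; reduction = 19 × $250 = $4,750, leaving $7,106.
Total: $0 + $7,675 + $7,106 = $14,781.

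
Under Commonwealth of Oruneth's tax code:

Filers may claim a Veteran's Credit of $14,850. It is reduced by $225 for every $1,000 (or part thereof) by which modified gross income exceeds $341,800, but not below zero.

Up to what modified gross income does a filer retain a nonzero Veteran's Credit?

After 65 increments the reduction is 65 × $225 = $14,625, leaving $225; one more increment wipes it out. Increment 65 ends at excess 65 × $1,000 = $65,000, so the highest qualifying income is $341,800 + $65,000 = $406,800.

$406,800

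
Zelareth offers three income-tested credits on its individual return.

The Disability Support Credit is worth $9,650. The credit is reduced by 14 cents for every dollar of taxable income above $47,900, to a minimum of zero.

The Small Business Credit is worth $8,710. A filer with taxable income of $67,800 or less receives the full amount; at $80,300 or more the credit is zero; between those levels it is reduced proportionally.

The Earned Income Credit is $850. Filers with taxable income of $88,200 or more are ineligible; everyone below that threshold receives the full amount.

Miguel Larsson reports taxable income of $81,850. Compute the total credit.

$5,747

Disability Support Credit: 14% of the $33,950 excess over $47,900 is $4,753; credit = $9,650 − $4,753 = $4,897.
Small Business Credit: $81,850 is at or above $80,300, so the credit is $0.
Earned Income Credit: $81,850 is below the $88,200 cutoff, so the full $850 applies.
Total: $4,897 + $0 + $850 = $5,747.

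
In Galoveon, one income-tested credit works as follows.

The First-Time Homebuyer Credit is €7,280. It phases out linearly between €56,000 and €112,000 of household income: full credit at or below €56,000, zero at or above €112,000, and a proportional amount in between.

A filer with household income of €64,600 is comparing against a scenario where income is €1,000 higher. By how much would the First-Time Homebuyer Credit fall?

€130

At €64,600 — €64,600 is €8,600 into a €56,000 phase-out range, leaving 47,400/56,000 of the credit: €7,280 × 47,400/56,000 = €6,162.
At €65,600 — €65,600 is €9,600 into a €56,000 phase-out range, leaving 46,400/56,000 of the credit: €7,280 × 46,400/56,000 = €6,032.
Lost: €6,162 − €6,032 = €130.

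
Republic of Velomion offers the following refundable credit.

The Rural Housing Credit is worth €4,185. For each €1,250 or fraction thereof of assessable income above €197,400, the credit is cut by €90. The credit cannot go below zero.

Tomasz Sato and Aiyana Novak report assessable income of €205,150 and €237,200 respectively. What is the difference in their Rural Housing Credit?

€2,250

Tomasz (€205,150): Rural Housing Credit: income exceeds €197,400 by €7,750, which is 7 full-or-partial €1,250 increments; reduction = 7 × €90 = €630, leaving €3,555.
Aiyana (€237,200): Rural Housing Credit: income exceeds €197,400 by €39,800, which is 32 full-or-partial €1,250 increments; reduction = 32 × €90 = €2,880, leaving €1,305.
Difference: |€3,555 − €1,305| = €2,250.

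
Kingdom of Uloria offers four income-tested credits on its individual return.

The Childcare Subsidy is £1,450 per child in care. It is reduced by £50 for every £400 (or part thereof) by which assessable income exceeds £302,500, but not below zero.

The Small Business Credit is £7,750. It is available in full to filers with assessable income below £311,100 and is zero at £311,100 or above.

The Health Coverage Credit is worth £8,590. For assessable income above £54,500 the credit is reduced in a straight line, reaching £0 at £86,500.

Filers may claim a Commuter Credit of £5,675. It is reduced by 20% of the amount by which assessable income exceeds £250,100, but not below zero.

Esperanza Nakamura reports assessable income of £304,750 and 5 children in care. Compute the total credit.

£14,700

Childcare Subsidy: base = 5 × £1,450 = £7,250. income exceeds £302,500 by £2,250, which is 6 full-or-partial £400 increments; reduction = 6 × £50 = £300, leaving £6,950.
Small Business Credit: £304,750 is below the £311,100 cutoff, so the full £7,750 applies.
Health Coverage Credit: £304,750 is at or above £86,500, so the credit is £0.
Commuter Credit: 20% of the £54,650 excess over £250,100 is £10,930 ≥ base, so the credit is £0.
Total: £6,950 + £7,750 + £0 + £0 = £14,700.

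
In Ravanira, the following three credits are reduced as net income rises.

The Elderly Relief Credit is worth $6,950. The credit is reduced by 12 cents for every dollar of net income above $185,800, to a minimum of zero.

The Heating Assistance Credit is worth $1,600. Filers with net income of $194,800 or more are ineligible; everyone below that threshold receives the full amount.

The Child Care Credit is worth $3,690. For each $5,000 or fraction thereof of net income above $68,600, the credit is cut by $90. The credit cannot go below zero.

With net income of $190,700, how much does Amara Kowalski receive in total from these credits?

$9,402

Elderly Relief Credit: 12% of the $4,900 excess over $185,800 is $588; credit = $6,950 − $588 = $6,362.
Heating Assistance Credit: $190,700 is below the $194,800 cutoff, so the full $1,600 applies.
Child Care Credit: income exceeds $68,600 by $122,100, which is 25 full-or-partial $5,000 increments; reduction = 25 × $90 = $2,250, leaving $1,440.
Total: $6,362 + $1,600 + $1,440 = $9,402.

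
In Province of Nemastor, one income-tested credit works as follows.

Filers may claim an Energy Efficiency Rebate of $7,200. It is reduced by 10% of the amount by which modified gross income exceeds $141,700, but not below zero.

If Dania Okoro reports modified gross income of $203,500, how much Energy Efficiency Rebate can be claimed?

$1,020

Energy Efficiency Rebate: 10% of the $61,800 excess over $141,700 is $6,180; credit = $7,200 − $6,180 = $1,020.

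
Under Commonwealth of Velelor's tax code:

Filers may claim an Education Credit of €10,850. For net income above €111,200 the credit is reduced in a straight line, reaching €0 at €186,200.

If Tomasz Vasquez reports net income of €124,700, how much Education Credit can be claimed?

Education Credit: €124,700 is €13,500 into a €75,000 phase-out range, leaving 61,500/75,000 of the credit: €10,850 × 61,500/75,000 = €8,897.

€8,897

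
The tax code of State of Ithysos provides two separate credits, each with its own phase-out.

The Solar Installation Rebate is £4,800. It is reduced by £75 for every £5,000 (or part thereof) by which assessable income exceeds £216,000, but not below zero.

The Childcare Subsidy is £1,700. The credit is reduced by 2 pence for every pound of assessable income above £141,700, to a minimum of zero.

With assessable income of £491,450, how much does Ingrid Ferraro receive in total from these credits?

£600

Solar Installation Rebate: income exceeds £216,000 by £275,450, which is 56 full-or-partial £5,000 increments; reduction = 56 × £75 = £4,200, leaving £600.
Childcare Subsidy: 2% of the £349,750 excess over £141,700 is £6,995 ≥ base, so the credit is £0.
Total: £600 + £0 = £600.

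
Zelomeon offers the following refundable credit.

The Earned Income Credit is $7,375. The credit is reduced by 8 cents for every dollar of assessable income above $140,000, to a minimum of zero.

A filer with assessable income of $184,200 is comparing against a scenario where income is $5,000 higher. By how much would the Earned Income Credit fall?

$400

At $184,200 — 8% of the $44,200 excess over $140,000 is $3,536; credit = $7,375 − $3,536 = $3,839.
At $189,200 — 8% of the $49,200 excess over $140,000 is $3,936; credit = $7,375 − $3,936 = $3,439.
Lost: $3,839 − $3,439 = $400.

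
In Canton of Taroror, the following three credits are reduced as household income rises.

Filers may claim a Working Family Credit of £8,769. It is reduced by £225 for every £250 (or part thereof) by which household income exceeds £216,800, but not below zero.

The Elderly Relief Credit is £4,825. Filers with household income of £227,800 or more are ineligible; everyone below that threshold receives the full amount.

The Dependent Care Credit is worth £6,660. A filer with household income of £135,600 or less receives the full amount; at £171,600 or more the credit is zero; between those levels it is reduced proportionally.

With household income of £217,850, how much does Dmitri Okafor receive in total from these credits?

£12,469

Working Family Credit: income exceeds £216,800 by £1,050, which is 5 full-or-partial £250 increments; reduction = 5 × £225 = £1,125, leaving £7,644.
Elderly Relief Credit: £217,850 is below the £227,800 cutoff, so the full £4,825 applies.
Dependent Care Credit: £217,850 is at or above £171,600, so the credit is £0.
Total: £7,644 + £4,825 + £0 = £12,469.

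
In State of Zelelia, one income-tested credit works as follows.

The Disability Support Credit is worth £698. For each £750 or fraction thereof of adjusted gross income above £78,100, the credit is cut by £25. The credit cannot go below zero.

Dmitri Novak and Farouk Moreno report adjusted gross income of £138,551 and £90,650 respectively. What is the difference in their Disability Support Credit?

£273

Dmitri (£138,551): Disability Support Credit: income exceeds £78,100 by £60,451 → 81 increments × £25 = £2,025 ≥ base, so the credit is £0.
Farouk (£90,650): Disability Support Credit: income exceeds £78,100 by £12,550, which is 17 full-or-partial £750 increments; reduction = 17 × £25 = £425, leaving £273.
Difference: |£0 − £273| = £273.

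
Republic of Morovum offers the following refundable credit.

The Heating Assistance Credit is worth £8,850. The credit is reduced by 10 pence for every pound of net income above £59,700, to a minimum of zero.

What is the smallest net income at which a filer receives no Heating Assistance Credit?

The credit falls by 10% of each pound above £59,700, so it reaches zero when the excess is £8,850 / 10% = £88,500: income = £59,700 + £88,500 = £148,200.

£148,200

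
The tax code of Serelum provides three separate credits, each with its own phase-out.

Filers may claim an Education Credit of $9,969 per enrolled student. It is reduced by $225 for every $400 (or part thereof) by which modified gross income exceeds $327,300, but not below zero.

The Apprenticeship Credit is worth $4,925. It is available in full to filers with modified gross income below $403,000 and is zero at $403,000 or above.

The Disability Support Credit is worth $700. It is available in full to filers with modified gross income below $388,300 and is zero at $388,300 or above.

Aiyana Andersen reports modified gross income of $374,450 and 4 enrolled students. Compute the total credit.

Education Credit: base = 4 × $9,969 = $39,876. income exceeds $327,300 by $47,150, which is 118 full-or-partial $400 increments; reduction = 118 × $225 = $26,550, leaving $13,326.
Apprenticeship Credit: $374,450 is below the $403,000 cutoff, so the full $4,925 applies.
Disability Support Credit: $374,450 is below the $388,300 cutoff, so the full $700 applies.
Total: $13,326 + $4,925 + $700 = $18,951.

$18,951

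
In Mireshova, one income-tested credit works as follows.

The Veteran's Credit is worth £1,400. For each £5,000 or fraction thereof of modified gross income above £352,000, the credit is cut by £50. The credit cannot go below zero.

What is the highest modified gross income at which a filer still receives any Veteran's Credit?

After 27 increments the reduction is 27 × £50 = £1,350, leaving £50; one more increment wipes it out. Increment 27 ends at excess 27 × £5,000 = £135,000, so the highest qualifying income is £352,000 + £135,000 = £487,000.

£487,000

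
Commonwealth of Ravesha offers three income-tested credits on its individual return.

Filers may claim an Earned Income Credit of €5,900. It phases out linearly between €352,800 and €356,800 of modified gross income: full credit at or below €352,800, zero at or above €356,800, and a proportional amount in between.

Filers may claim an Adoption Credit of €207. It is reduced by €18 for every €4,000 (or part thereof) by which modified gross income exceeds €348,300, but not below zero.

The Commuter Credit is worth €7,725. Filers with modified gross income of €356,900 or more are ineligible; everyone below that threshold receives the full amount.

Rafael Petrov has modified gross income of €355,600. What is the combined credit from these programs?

€9,666

Earned Income Credit: €355,600 is €2,800 into a €4,000 phase-out range, leaving 1,200/4,000 of the credit: €5,900 × 1,200/4,000 = €1,770.
Adoption Credit: income exceeds €348,300 by €7,300, which is 2 full-or-partial €4,000 increments; reduction = 2 × €18 = €36, leaving €171.
Commuter Credit: €355,600 is below the €356,900 cutoff, so the full €7,725 applies.
Total: €1,770 + €171 + €7,725 = €9,666.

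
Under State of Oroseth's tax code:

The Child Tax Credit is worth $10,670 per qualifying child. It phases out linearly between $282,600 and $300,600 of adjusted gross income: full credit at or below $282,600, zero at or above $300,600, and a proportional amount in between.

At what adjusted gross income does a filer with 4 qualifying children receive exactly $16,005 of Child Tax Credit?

Full credit = 4 × $10,670 = $42,680.
$16,005 is 16,005/42,680 of the full $42,680, so 26,675/42,680 of the $18,000 range has been used: income = $282,600 + $18,000 × 26,675/42,680 = $293,850.

$293,850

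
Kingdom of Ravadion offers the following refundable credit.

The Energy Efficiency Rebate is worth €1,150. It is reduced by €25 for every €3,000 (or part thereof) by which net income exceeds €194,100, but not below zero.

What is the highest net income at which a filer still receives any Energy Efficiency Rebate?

After 45 increments the reduction is 45 × €25 = €1,125, leaving €25; one more increment wipes it out. Increment 45 ends at excess 45 × €3,000 = €135,000, so the highest qualifying income is €194,100 + €135,000 = €329,100.

€329,100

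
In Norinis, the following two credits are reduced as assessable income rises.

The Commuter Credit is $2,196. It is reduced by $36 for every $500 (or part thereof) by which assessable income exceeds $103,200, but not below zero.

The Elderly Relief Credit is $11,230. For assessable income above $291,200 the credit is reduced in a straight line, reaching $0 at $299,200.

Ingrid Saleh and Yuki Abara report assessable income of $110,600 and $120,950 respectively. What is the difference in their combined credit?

$756

Ingrid ($110,600): Commuter Credit: income exceeds $103,200 by $7,400, which is 15 full-or-partial $500 increments; reduction = 15 × $36 = $540, leaving $1,656. Elderly Relief Credit: $110,600 is at or below the $291,200 threshold, so the full $11,230 applies. total $1,656 + $11,230 = $12,886
Yuki ($120,950): Commuter Credit: income exceeds $103,200 by $17,750, which is 36 full-or-partial $500 increments; reduction = 36 × $36 = $1,296, leaving $900. Elderly Relief Credit: $120,950 is at or below the $291,200 threshold, so the full $11,230 applies. total $900 + $11,230 = $12,130
Difference: |$12,886 − $12,130| = $756.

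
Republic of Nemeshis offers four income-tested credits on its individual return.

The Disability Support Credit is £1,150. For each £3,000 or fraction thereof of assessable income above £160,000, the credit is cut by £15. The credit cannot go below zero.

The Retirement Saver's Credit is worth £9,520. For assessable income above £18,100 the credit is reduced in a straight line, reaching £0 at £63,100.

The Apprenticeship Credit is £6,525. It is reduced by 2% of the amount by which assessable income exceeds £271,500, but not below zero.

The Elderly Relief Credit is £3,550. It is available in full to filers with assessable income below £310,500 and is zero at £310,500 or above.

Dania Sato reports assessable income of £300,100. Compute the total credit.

£9,948

Disability Support Credit: income exceeds £160,000 by £140,100, which is 47 full-or-partial £3,000 increments; reduction = 47 × £15 = £705, leaving £445.
Retirement Saver's Credit: £300,100 is at or above £63,100, so the credit is £0.
Apprenticeship Credit: 2% of the £28,600 excess over £271,500 is £572; credit = £6,525 − £572 = £5,953.
Elderly Relief Credit: £300,100 is below the £310,500 cutoff, so the full £3,550 applies.
Total: £445 + £0 + £5,953 + £3,550 = £9,948.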